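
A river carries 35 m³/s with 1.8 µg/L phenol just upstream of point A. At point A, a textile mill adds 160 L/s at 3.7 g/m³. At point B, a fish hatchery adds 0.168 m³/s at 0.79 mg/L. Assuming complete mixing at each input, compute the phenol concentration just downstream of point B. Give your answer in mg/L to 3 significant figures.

0.0223 mg/L

1.8 µg/L = 0.0018 mg/L.
160 L/s = 0.16 m³/s.
After input A: C = (35·0.0018 + 0.16·3.7) / 35.16 = 0.01863 mg/L.
After input B: C = (35.16·0.01863 + 0.168·0.79) / 35.33 = 0.0223 mg/L.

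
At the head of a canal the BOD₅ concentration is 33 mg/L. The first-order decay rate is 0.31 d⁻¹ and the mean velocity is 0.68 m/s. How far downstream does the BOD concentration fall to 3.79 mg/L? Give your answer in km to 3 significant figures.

From C = C₀·e^(−kt), t = ln(C₀/C)/k = ln(33/3.79)/0.31 = 2.164/0.31 = 6.981 d.
Distance = v·t = 0.68 m/s × 6.032e+05 s = 4.102e+05 m = 410.2 km.

410 km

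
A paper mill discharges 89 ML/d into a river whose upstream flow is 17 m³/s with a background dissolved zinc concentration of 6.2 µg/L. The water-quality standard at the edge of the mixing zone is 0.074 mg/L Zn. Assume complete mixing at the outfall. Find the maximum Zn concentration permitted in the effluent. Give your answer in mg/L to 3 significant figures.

1.19 mg/L

89 ML/d = 1.03 m³/s.
6.2 µg/L = 0.0062 mg/L.
Mass balance: 0.074·18.03 = 1.03·Cₑ + 17·0.0062.
Cₑ = (1.334 − 0.1054) / 1.03 = 1.193 mg/L.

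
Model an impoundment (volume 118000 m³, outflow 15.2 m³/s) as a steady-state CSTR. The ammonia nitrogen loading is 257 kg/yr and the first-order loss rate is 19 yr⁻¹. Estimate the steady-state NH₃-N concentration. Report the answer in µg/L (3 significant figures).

0.533 µg/L

Outflow Q = 15.2 m³/s × 3.156e+07 s/yr = 4.797e+08 m³/yr.
Steady-state CSTR mass balance: W = Q·C + k·V·C, so C = W/(Q + kV).
Q + kV = 4.797e+08 + 19·118000 = 4.819e+08 m³/yr.
C = 257/4.819e+08 = 5.333e-07 kg/m³ = 0.0005333 mg/L = 0.5333 µg/L.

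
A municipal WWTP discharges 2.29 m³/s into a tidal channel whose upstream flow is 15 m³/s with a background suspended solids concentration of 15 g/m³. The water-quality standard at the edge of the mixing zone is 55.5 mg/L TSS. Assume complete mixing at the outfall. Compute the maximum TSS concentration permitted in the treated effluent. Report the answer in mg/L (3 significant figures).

Mass balance: 55.5·17.29 = 2.29·Cₑ + 15·15.
Cₑ = (959.6 − 225) / 2.29 = 320.8 mg/L.

321 mg/L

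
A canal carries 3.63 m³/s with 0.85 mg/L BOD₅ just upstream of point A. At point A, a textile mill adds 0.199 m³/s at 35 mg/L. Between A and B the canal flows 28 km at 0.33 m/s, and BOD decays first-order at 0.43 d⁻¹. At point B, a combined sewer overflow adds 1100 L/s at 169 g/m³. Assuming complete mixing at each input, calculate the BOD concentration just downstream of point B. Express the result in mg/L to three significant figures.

After input A: C = (3.63·0.85 + 0.199·35) / 3.829 = 2.625 mg/L.
Over the 28 km reach to input B (t = 8.485e+04 s = 0.982 d), decay gives C = 2.625·exp(−0.43·0.982) = 1.721 mg/L.
1100 L/s = 1.1 m³/s.
After input B: C = (3.829·1.721 + 1.1·169) / 4.929 = 39.05 mg/L.

39.1 mg/L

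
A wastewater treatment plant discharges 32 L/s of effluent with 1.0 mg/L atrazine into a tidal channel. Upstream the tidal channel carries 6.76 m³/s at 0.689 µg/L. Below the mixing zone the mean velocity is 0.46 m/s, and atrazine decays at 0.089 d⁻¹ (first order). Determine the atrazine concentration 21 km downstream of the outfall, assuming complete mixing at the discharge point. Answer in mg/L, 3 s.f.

32 L/s = 0.032 m³/s.
0.689 µg/L = 0.000689 mg/L.
After complete mixing, C₀ = (0.032·1 + 6.76·0.000689) / 6.792 = 0.005397 mg/L.
Travel time t = 2.1e+04 m / 0.46 m/s = 4.565e+04 s = 0.5284 d.
C = 0.005397·exp(−0.089·0.5284) = 0.005397·0.9541 = 0.005149 mg/L.

0.00515 mg/L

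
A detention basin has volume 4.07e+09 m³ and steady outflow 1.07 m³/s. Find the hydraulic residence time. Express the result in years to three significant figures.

Q = 1.07 m³/s × 3.156e+07 s/yr = 3.377e+07 m³/yr.
Hydraulic residence time τ = V/Q = 4.07e+09/3.377e+07 = 120.5 yr.

121 yr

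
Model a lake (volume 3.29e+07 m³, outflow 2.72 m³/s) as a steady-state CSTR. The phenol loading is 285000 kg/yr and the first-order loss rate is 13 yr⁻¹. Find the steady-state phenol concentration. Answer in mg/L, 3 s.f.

Outflow Q = 2.72 m³/s × 3.156e+07 s/yr = 8.584e+07 m³/yr.
Steady-state CSTR mass balance: W = Q·C + k·V·C, so C = W/(Q + kV).
Q + kV = 8.584e+07 + 13·3.29e+07 = 5.135e+08 m³/yr.
C = 285000/5.135e+08 = 0.000555 kg/m³ = 0.555 mg/L.

0.555 mg/L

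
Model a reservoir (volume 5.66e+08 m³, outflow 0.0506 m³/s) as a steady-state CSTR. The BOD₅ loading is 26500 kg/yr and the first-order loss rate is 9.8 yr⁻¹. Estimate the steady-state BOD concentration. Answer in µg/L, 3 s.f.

Outflow Q = 0.0506 m³/s × 3.156e+07 s/yr = 1.597e+06 m³/yr.
Steady-state CSTR mass balance: W = Q·C + k·V·C, so C = W/(Q + kV).
Q + kV = 1.597e+06 + 9.8·5.66e+08 = 5.548e+09 m³/yr.
C = 26500/5.548e+09 = 4.776e-06 kg/m³ = 0.004776 mg/L = 4.776 µg/L.

4.78 µg/L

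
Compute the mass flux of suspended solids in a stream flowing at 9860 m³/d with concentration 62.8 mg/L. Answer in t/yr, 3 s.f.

226 t/yr

9860 m³/d = 0.1141 m³/s.
Mass flux = Q·C = 0.1141 m³/s × 62.8 g/m³ = 7.167 g/s.
= 7.167 g/s × 31.56 = 226.2 t/yr.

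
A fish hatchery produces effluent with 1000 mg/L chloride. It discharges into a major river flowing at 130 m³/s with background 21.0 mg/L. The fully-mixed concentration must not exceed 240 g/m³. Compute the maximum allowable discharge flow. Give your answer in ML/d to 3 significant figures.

3240 ML/d

Mass balance at complete mixing: C_std·(Q_w + Q_r) = Q_w·C_e + Q_r·C_b.
Rearranging, Q_w = Q_r·(C_std − C_b)/(C_e − C_std) = 130·(240 − 21) / (1000 − 240) = 37.46 m³/s.
= 3237 ML/d.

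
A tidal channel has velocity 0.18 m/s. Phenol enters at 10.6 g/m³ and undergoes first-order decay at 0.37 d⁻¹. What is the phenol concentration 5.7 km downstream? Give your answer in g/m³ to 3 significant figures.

9.26 g/m³

Travel time t = 5.7 km / 0.18 m/s = 5700/0.18 = 3.167e+04 s = 0.3665 d.
First-order decay: C = 10.6·exp(−0.37·0.3665) = 10.6·0.8732 = 9.256 g/m³.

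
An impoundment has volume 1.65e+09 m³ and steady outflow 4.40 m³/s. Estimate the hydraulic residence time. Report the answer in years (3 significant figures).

Q = 4.40 m³/s × 3.156e+07 s/yr = 1.389e+08 m³/yr.
Hydraulic residence time τ = V/Q = 1.65e+09/1.389e+08 = 11.88 yr.

11.9 yr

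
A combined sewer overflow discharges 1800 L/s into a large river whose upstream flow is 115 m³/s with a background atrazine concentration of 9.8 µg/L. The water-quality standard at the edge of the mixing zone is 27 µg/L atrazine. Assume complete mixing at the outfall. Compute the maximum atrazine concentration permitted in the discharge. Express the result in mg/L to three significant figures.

1.13 mg/L

1800 L/s = 1.8 m³/s.
9.8 µg/L = 0.0098 mg/L.
27 µg/L = 0.027 mg/L.
Mass balance: 0.027·116.8 = 1.8·Cₑ + 115·0.0098.
Cₑ = (3.154 − 1.127) / 1.8 = 1.126 mg/L.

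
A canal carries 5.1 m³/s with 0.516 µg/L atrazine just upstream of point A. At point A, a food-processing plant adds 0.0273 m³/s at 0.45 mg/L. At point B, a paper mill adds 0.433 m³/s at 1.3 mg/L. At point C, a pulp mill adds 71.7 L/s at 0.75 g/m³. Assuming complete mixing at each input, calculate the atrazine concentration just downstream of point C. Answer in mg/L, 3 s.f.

0.516 µg/L = 0.000516 mg/L.
After input A: C = (5.1·0.000516 + 0.0273·0.45) / 5.127 = 0.002909 mg/L.
After input B: C = (5.127·0.002909 + 0.433·1.3) / 5.56 = 0.1039 mg/L.
71.7 L/s = 0.0717 m³/s.
After input C: C = (5.56·0.1039 + 0.0717·0.75) / 5.632 = 0.1121 mg/L.

0.112 mg/L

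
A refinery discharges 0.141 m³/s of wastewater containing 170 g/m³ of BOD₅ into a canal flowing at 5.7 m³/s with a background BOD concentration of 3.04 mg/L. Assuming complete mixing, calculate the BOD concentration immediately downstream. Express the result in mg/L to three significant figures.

7.07 mg/L

By mass balance at complete mixing, C = (0.141·170 + 5.7·3.04) / (0.141 + 5.7) = 41.3/5.841 = 7.07 mg/L.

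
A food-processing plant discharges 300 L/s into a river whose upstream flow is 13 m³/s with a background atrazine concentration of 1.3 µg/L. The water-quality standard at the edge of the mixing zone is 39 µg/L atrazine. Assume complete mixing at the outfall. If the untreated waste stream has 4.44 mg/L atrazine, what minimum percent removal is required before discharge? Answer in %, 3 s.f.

62.3 %

300 L/s = 0.3 m³/s.
1.3 µg/L = 0.0013 mg/L.
39 µg/L = 0.039 mg/L.
Mass balance: 0.039·13.3 = 0.3·Cₑ + 13·0.0013.
Cₑ = (0.5187 − 0.0169) / 0.3 = 1.673 mg/L.
Required removal = 1 − 1.673/4.44 = 62.33 %.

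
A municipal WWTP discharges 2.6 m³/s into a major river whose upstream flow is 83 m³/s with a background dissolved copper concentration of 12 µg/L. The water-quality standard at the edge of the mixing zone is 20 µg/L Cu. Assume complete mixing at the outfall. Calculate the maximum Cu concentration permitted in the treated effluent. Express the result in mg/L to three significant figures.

12 µg/L = 0.012 mg/L.
20 µg/L = 0.02 mg/L.
Mass balance: 0.02·85.6 = 2.6·Cₑ + 83·0.012.
Cₑ = (1.712 − 0.996) / 2.6 = 0.2754 mg/L.

0.275 mg/L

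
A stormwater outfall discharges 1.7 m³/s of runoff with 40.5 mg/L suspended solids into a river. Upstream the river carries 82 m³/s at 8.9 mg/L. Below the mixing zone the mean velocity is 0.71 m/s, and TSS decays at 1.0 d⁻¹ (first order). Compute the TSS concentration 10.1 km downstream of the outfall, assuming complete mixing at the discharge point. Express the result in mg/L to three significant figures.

After complete mixing, C₀ = (1.7·40.5 + 82·8.9) / 83.7 = 9.542 mg/L.
Travel time t = 1.01e+04 m / 0.71 m/s = 1.423e+04 s = 0.1646 d.
C = 9.542·exp(−1.0·0.1646) = 9.542·0.8482 = 8.093 mg/L.

8.09 mg/L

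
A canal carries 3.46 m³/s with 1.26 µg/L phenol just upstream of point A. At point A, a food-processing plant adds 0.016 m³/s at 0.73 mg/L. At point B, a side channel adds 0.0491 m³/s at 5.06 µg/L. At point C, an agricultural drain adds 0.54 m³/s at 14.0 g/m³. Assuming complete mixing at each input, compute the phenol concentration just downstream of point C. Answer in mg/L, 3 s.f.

1.86 mg/L

1.26 µg/L = 0.00126 mg/L.
After input A: C = (3.46·0.00126 + 0.016·0.73) / 3.476 = 0.004614 mg/L.
5.06 µg/L = 0.00506 mg/L.
After input B: C = (3.476·0.004614 + 0.0491·0.00506) / 3.525 = 0.004621 mg/L.
After input C: C = (3.525·0.004621 + 0.54·14) / 4.065 = 1.864 mg/L.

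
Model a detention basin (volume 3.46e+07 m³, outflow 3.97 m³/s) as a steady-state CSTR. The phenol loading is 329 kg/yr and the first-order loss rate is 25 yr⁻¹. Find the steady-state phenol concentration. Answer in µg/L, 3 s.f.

0.332 µg/L

Outflow Q = 3.97 m³/s × 3.156e+07 s/yr = 1.253e+08 m³/yr.
Steady-state CSTR mass balance: W = Q·C + k·V·C, so C = W/(Q + kV).
Q + kV = 1.253e+08 + 25·3.46e+07 = 9.903e+08 m³/yr.
C = 329/9.903e+08 = 3.322e-07 kg/m³ = 0.0003322 mg/L = 0.3322 µg/L.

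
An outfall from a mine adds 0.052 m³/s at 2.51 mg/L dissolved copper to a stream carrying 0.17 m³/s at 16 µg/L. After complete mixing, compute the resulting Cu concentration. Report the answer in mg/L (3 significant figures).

16 µg/L = 0.016 mg/L.
Flow-weighted mixing gives C = (0.052·2.51 + 0.17·0.016) / (0.052 + 0.17) = 0.1332/0.222 = 0.6002 mg/L.

0.600 mg/L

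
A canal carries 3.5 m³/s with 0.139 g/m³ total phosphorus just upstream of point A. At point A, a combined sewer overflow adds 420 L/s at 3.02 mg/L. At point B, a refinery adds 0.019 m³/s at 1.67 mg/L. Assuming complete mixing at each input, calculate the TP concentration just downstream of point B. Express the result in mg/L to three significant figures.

420 L/s = 0.42 m³/s.
After input A: C = (3.5·0.139 + 0.42·3.02) / 3.92 = 0.4477 mg/L.
After input B: C = (3.92·0.4477 + 0.019·1.67) / 3.939 = 0.4536 mg/L.

0.454 mg/L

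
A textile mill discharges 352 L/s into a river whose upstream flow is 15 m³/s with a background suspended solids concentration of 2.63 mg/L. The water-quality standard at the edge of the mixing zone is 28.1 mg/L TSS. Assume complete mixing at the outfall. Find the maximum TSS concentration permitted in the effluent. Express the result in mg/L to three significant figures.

1110 mg/L

352 L/s = 0.352 m³/s.
Mass balance: 28.1·15.35 = 0.352·Cₑ + 15·2.63.
Cₑ = (431.4 − 39.45) / 0.352 = 1113 mg/L.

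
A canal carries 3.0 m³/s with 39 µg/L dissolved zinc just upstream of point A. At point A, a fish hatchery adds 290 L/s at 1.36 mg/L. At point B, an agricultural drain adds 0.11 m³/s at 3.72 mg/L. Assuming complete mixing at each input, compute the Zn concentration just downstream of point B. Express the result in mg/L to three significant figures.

0.271 mg/L

39 µg/L = 0.039 mg/L.
290 L/s = 0.29 m³/s.
After input A: C = (3·0.039 + 0.29·1.36) / 3.29 = 0.1554 mg/L.
After input B: C = (3.29·0.1554 + 0.11·3.72) / 3.4 = 0.2708 mg/L.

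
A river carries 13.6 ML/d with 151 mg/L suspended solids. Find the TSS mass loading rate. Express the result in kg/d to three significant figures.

13.6 ML/d = 0.1574 m³/s.
Mass flux = Q·C = 0.1574 m³/s × 151 g/m³ = 23.77 g/s.
= 23.77 g/s × 86.4 = 2054 kg/d.

2050 kg/d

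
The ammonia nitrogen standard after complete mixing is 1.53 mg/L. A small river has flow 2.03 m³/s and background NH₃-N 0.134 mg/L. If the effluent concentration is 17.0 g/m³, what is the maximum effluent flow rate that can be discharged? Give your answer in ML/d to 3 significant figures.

15.8 ML/d

Mass balance at complete mixing: C_std·(Q_w + Q_r) = Q_w·C_e + Q_r·C_b.
Rearranging, Q_w = Q_r·(C_std − C_b)/(C_e − C_std) = 2.03·(1.53 − 0.134) / (17 − 1.53) = 0.1832 m³/s.
= 15.83 ML/d.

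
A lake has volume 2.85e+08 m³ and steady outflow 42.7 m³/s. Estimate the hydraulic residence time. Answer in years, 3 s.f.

0.212 yr

Q = 42.7 m³/s × 3.156e+07 s/yr = 1.348e+09 m³/yr.
Hydraulic residence time τ = V/Q = 2.85e+08/1.348e+09 = 0.2115 yr.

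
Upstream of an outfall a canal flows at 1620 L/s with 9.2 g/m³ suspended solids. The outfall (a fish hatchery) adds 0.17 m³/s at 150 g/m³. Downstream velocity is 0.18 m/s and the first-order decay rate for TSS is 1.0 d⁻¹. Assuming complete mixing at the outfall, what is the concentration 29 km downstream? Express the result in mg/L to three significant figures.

3.50 mg/L

1620 L/s = 1.62 m³/s.
After complete mixing, C₀ = (0.17·150 + 1.62·9.2) / 1.79 = 22.57 mg/L.
Travel time t = 2.9e+04 m / 0.18 m/s = 1.611e+05 s = 1.865 d.
C = 22.57·exp(−1.0·1.865) = 22.57·0.1549 = 3.497 mg/L.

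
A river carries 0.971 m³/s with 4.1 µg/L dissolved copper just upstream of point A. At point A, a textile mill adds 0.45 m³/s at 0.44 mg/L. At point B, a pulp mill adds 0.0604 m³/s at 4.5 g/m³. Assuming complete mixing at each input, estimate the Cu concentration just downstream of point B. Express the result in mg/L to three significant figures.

4.1 µg/L = 0.0041 mg/L.
After input A: C = (0.971·0.0041 + 0.45·0.44) / 1.421 = 0.1421 mg/L.
After input B: C = (1.421·0.1421 + 0.0604·4.5) / 1.481 = 0.3198 mg/L.

0.320 mg/L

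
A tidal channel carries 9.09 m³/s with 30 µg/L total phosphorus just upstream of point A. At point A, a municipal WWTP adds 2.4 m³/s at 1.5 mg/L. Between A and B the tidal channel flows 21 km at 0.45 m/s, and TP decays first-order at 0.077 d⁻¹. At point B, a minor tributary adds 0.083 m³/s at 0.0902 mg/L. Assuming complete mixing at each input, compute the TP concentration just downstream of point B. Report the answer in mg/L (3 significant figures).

0.322 mg/L

30 µg/L = 0.03 mg/L.
After input A: C = (9.09·0.03 + 2.4·1.5) / 11.49 = 0.337 mg/L.
Over the 21 km reach to input B (t = 4.667e+04 s = 0.5401 d), decay gives C = 0.337·exp(−0.077·0.5401) = 0.3233 mg/L.
After input B: C = (11.49·0.3233 + 0.083·0.0902) / 11.57 = 0.3216 mg/L.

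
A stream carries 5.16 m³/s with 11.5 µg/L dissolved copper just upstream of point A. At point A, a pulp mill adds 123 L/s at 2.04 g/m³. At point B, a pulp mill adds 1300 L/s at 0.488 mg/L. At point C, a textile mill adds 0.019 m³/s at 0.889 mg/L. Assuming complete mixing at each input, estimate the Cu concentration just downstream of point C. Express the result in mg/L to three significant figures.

0.146 mg/L

11.5 µg/L = 0.0115 mg/L.
123 L/s = 0.123 m³/s.
After input A: C = (5.16·0.0115 + 0.123·2.04) / 5.283 = 0.05873 mg/L.
1300 L/s = 1.3 m³/s.
After input B: C = (5.283·0.05873 + 1.3·0.488) / 6.583 = 0.1435 mg/L.
After input C: C = (6.583·0.1435 + 0.019·0.889) / 6.602 = 0.1456 mg/L.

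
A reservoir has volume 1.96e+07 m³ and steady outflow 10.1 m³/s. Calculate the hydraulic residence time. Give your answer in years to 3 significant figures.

0.0615 yr

Q = 10.1 m³/s × 3.156e+07 s/yr = 3.187e+08 m³/yr.
Hydraulic residence time τ = V/Q = 1.96e+07/3.187e+08 = 0.06149 yr.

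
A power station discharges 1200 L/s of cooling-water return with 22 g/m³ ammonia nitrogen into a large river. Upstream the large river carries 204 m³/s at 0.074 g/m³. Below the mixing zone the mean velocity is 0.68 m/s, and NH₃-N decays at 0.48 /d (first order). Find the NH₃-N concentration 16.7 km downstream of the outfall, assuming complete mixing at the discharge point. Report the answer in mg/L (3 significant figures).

0.176 mg/L

1200 L/s = 1.2 m³/s.
After complete mixing, C₀ = (1.2·22 + 204·0.074) / 205.2 = 0.2022 mg/L.
Travel time t = 1.67e+04 m / 0.68 m/s = 2.456e+04 s = 0.2842 d.
C = 0.2022·exp(−0.48·0.2842) = 0.2022·0.8725 = 0.1764 mg/L.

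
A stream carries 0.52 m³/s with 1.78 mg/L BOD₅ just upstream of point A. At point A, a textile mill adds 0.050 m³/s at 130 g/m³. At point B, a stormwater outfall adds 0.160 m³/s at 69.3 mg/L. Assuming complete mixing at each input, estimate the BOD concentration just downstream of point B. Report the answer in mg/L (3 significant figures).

25.4 mg/L

After input A: C = (0.52·1.78 + 0.05·130) / 0.57 = 13.03 mg/L.
After input B: C = (0.57·13.03 + 0.16·69.3) / 0.73 = 25.36 mg/L.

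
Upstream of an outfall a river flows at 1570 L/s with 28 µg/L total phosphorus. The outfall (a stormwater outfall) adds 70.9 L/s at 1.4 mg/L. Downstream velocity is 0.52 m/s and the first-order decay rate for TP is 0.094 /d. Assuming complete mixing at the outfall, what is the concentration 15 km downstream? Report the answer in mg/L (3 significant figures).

70.9 L/s = 0.0709 m³/s.
1570 L/s = 1.57 m³/s.
28 µg/L = 0.028 mg/L.
After complete mixing, C₀ = (0.0709·1.4 + 1.57·0.028) / 1.641 = 0.08728 mg/L.
Travel time t = 1.5e+04 m / 0.52 m/s = 2.885e+04 s = 0.3339 d.
C = 0.08728·exp(−0.094·0.3339) = 0.08728·0.9691 = 0.08458 mg/L.

0.0846 mg/L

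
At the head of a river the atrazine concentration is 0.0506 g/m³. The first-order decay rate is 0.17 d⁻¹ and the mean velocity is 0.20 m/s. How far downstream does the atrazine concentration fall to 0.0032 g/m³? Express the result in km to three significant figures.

From C = C₀·e^(−kt), t = ln(C₀/C)/k = ln(0.0506/0.0032)/0.17 = 2.761/0.17 = 16.24 d.
Distance = v·t = 0.20 m/s × 1.403e+06 s = 2.806e+05 m = 280.6 km.

281 km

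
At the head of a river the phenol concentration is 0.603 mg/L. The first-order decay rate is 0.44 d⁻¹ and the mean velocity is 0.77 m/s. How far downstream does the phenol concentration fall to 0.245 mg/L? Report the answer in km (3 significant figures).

136 km

From C = C₀·e^(−kt), t = ln(C₀/C)/k = ln(0.603/0.245)/0.44 = 0.9007/0.44 = 2.047 d.
Distance = v·t = 0.77 m/s × 1.769e+05 s = 1.362e+05 m = 136.2 km.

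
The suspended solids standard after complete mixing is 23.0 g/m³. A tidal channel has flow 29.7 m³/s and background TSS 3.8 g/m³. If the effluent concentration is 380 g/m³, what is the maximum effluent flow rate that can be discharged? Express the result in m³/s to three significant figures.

1.60 m³/s

Mass balance at complete mixing: C_std·(Q_w + Q_r) = Q_w·C_e + Q_r·C_b.
Rearranging, Q_w = Q_r·(C_std − C_b)/(C_e − C_std) = 29.7·(23 − 3.8) / (380 − 23) = 1.597 m³/s.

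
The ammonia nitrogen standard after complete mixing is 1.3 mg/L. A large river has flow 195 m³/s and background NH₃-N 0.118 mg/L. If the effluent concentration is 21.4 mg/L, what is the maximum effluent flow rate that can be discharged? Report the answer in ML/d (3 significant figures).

991 ML/d

Mass balance at complete mixing: C_std·(Q_w + Q_r) = Q_w·C_e + Q_r·C_b.
Rearranging, Q_w = Q_r·(C_std − C_b)/(C_e − C_std) = 195·(1.3 − 0.118) / (21.4 − 1.3) = 11.47 m³/s.
= 990.8 ML/d.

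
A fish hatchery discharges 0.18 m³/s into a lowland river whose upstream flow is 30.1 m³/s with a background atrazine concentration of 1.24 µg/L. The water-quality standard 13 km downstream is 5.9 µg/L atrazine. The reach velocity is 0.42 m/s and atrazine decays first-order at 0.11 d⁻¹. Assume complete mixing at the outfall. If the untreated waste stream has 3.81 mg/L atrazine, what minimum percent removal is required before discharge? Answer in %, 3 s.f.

1.24 µg/L = 0.00124 mg/L.
5.9 µg/L = 0.0059 mg/L.
Travel time to the compliance point: t = 1.3e+04/0.42 = 3.095e+04 s = 0.3582 d; decay factor exp(−0.11·0.3582) = 0.9614.
So the concentration just after mixing may be at most 0.0059/0.9614 = 0.006137 mg/L.
Mass balance: 0.006137·30.28 = 0.18·Cₑ + 30.1·0.00124.
Cₑ = (0.1858 − 0.03732) / 0.18 = 0.825 mg/L.
Required removal = 1 − 0.825/3.81 = 78.35 %.

78.3 %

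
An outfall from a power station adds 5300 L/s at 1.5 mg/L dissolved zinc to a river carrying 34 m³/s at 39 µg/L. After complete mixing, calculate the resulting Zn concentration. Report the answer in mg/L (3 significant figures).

5300 L/s = 5.3 m³/s.
39 µg/L = 0.039 mg/L.
Flow-weighted mixing gives C = (5.3·1.5 + 34·0.039) / (5.3 + 34) = 9.276/39.3 = 0.236 mg/L.

0.236 mg/L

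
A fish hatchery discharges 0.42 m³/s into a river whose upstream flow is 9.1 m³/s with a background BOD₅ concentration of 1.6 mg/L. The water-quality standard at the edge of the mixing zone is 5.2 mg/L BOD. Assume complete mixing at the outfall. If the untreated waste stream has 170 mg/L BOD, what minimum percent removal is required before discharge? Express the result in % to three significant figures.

51.1 %

Mass balance: 5.2·9.52 = 0.42·Cₑ + 9.1·1.6.
Cₑ = (49.5 − 14.56) / 0.42 = 83.2 mg/L.
Required removal = 1 − 83.2/170 = 51.06 %.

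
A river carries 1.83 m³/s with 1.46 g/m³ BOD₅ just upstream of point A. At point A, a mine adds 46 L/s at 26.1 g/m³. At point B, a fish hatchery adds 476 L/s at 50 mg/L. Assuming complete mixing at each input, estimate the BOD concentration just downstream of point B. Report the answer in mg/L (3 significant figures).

46 L/s = 0.046 m³/s.
After input A: C = (1.83·1.46 + 0.046·26.1) / 1.876 = 2.064 mg/L.
476 L/s = 0.476 m³/s.
After input B: C = (1.876·2.064 + 0.476·50) / 2.352 = 11.77 mg/L.

11.8 mg/L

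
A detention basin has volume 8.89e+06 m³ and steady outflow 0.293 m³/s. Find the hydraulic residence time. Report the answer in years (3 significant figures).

Q = 0.293 m³/s × 3.156e+07 s/yr = 9.246e+06 m³/yr.
Hydraulic residence time τ = V/Q = 8.89e+06/9.246e+06 = 0.9615 yr.

0.961 yr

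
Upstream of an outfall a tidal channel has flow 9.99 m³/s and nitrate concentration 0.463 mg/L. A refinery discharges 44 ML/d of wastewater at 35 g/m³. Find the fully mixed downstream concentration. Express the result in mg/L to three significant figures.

2.14 mg/L

44 ML/d = 0.5093 m³/s.
Conservation of mass across the mixing zone: C = (0.5093·35 + 9.99·0.463) / (0.5093 + 9.99) = 22.45/10.5 = 2.138 mg/L.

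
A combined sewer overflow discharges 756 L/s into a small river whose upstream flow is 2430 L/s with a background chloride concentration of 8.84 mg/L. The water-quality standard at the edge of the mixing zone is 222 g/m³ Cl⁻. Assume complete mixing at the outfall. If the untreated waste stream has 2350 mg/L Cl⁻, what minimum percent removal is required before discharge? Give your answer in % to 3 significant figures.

756 L/s = 0.756 m³/s.
2430 L/s = 2.43 m³/s.
Mass balance: 222·3.186 = 0.756·Cₑ + 2.43·8.84.
Cₑ = (707.3 − 21.48) / 0.756 = 907.2 mg/L.
Required removal = 1 − 907.2/2350 = 61.4 %.

61.4 %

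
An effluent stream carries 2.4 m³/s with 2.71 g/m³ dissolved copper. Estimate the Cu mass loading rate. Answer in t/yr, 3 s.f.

Mass flux = Q·C = 2.4 m³/s × 2.71 g/m³ = 6.504 g/s.
= 6.504 g/s × 31.56 = 205.3 t/yr.

205 t/yr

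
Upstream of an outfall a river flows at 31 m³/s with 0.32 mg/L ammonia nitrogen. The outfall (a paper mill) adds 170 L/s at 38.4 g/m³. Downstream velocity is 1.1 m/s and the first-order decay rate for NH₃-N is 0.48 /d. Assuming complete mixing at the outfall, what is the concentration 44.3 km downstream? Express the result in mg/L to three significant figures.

0.422 mg/L

170 L/s = 0.17 m³/s.
After complete mixing, C₀ = (0.17·38.4 + 31·0.32) / 31.17 = 0.5277 mg/L.
Travel time t = 4.43e+04 m / 1.1 m/s = 4.027e+04 s = 0.4661 d.
C = 0.5277·exp(−0.48·0.4661) = 0.5277·0.7995 = 0.4219 mg/L.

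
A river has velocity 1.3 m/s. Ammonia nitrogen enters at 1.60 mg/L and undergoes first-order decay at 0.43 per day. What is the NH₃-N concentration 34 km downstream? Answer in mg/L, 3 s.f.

Travel time t = 34 km / 1.3 m/s = 3.4e+04/1.3 = 2.615e+04 s = 0.3027 d.
First-order decay: C = 1.60·exp(−0.43·0.3027) = 1.60·0.878 = 1.405 mg/L.

1.40 mg/L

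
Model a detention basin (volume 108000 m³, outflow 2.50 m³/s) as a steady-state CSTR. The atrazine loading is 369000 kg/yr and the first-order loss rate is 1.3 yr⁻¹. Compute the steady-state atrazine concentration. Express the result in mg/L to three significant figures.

4.67 mg/L

Outflow Q = 2.50 m³/s × 3.156e+07 s/yr = 7.889e+07 m³/yr.
Steady-state CSTR mass balance: W = Q·C + k·V·C, so C = W/(Q + kV).
Q + kV = 7.889e+07 + 1.3·108000 = 7.903e+07 m³/yr.
C = 369000/7.903e+07 = 0.004669 kg/m³ = 4.669 mg/L.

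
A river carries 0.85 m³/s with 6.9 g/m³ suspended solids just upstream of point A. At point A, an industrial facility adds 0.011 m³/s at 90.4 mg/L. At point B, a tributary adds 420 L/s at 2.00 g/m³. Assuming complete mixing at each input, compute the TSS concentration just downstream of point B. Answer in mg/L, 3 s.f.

After input A: C = (0.85·6.9 + 0.011·90.4) / 0.861 = 7.967 mg/L.
420 L/s = 0.42 m³/s.
After input B: C = (0.861·7.967 + 0.42·2) / 1.281 = 6.01 mg/L.

6.01 mg/L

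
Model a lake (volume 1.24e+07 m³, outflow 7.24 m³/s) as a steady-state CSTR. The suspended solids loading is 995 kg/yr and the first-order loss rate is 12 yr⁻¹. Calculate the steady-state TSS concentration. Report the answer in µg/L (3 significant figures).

2.64 µg/L

Outflow Q = 7.24 m³/s × 3.156e+07 s/yr = 2.285e+08 m³/yr.
Steady-state CSTR mass balance: W = Q·C + k·V·C, so C = W/(Q + kV).
Q + kV = 2.285e+08 + 12·1.24e+07 = 3.773e+08 m³/yr.
C = 995/3.773e+08 = 2.637e-06 kg/m³ = 0.002637 mg/L = 2.637 µg/L.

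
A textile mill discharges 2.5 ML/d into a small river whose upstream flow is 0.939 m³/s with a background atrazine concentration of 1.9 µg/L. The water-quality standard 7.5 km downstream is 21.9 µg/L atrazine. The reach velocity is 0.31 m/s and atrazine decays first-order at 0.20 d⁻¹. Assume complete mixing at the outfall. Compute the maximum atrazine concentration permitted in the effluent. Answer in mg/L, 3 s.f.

0.713 mg/L

2.5 ML/d = 0.02894 m³/s.
1.9 µg/L = 0.0019 mg/L.
21.9 µg/L = 0.0219 mg/L.
Travel time to the compliance point: t = 7500/0.31 = 2.419e+04 s = 0.28 d; decay factor exp(−0.20·0.28) = 0.9455.
So the concentration just after mixing may be at most 0.0219/0.9455 = 0.02316 mg/L.
Mass balance: 0.02316·0.9679 = 0.02894·Cₑ + 0.939·0.0019.
Cₑ = (0.02242 − 0.001784) / 0.02894 = 0.7131 mg/L.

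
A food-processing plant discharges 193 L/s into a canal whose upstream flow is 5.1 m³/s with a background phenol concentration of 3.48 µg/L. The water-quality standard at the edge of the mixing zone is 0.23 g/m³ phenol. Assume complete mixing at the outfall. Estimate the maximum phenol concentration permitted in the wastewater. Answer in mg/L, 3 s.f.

6.22 mg/L

193 L/s = 0.193 m³/s.
3.48 µg/L = 0.00348 mg/L.
Mass balance: 0.23·5.293 = 0.193·Cₑ + 5.1·0.00348.
Cₑ = (1.217 − 0.01775) / 0.193 = 6.216 mg/L.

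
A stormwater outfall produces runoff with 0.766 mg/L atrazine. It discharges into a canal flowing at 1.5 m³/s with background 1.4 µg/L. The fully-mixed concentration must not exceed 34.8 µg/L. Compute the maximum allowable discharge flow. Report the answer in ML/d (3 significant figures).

5.92 ML/d

1.4 µg/L = 0.0014 mg/L.
34.8 µg/L = 0.0348 mg/L.
Mass balance at complete mixing: C_std·(Q_w + Q_r) = Q_w·C_e + Q_r·C_b.
Rearranging, Q_w = Q_r·(C_std − C_b)/(C_e − C_std) = 1.5·(0.0348 − 0.0014) / (0.766 − 0.0348) = 0.06852 m³/s.
= 5.92 ML/d.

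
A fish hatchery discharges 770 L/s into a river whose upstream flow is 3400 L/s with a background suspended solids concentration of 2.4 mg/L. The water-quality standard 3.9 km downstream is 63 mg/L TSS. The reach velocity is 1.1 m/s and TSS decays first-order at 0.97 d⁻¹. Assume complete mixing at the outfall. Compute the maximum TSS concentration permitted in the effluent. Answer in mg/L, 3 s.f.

770 L/s = 0.77 m³/s.
3400 L/s = 3.4 m³/s.
Travel time to the compliance point: t = 3900/1.1 = 3545 s = 0.04104 d; decay factor exp(−0.97·0.04104) = 0.961.
So the concentration just after mixing may be at most 63/0.961 = 65.56 mg/L.
Mass balance: 65.56·4.17 = 0.77·Cₑ + 3.4·2.4.
Cₑ = (273.4 − 8.16) / 0.77 = 344.4 mg/L.

344 mg/L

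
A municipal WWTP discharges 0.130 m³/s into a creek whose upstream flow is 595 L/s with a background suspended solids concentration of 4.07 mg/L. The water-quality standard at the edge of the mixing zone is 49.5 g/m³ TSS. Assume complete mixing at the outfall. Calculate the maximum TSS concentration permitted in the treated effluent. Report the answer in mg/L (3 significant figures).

257 mg/L

595 L/s = 0.595 m³/s.
Mass balance: 49.5·0.725 = 0.13·Cₑ + 0.595·4.07.
Cₑ = (35.89 − 2.422) / 0.13 = 257.4 mg/L.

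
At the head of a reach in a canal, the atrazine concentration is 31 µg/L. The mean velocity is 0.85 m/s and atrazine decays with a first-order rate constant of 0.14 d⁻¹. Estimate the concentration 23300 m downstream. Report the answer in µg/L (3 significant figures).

29.7 µg/L

Travel time t = 23300 m / 0.85 m/s = 2.33e+04/0.85 = 2.741e+04 s = 0.3173 d.
First-order decay: C = 31·exp(−0.14·0.3173) = 31·0.9566 = 29.65 µg/L.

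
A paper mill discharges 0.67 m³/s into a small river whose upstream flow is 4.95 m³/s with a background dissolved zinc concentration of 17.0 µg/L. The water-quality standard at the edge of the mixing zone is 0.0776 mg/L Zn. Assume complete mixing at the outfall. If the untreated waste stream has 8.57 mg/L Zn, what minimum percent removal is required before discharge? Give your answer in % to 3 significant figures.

17.0 µg/L = 0.017 mg/L.
Mass balance: 0.0776·5.62 = 0.67·Cₑ + 4.95·0.017.
Cₑ = (0.4361 − 0.08415) / 0.67 = 0.5253 mg/L.
Required removal = 1 − 0.5253/8.57 = 93.87 %.

93.9 %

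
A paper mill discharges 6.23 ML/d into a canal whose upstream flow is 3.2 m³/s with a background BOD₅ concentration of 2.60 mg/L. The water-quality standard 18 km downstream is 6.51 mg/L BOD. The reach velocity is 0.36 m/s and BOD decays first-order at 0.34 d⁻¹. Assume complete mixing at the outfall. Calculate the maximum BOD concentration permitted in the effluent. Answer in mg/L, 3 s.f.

244 mg/L

6.23 ML/d = 0.07211 m³/s.
Travel time to the compliance point: t = 1.8e+04/0.36 = 5e+04 s = 0.5787 d; decay factor exp(−0.34·0.5787) = 0.8214.
So the concentration just after mixing may be at most 6.51/0.8214 = 7.926 mg/L.
Mass balance: 7.926·3.272 = 0.07211·Cₑ + 3.2·2.6.
Cₑ = (25.93 − 8.32) / 0.07211 = 244.3 mg/L.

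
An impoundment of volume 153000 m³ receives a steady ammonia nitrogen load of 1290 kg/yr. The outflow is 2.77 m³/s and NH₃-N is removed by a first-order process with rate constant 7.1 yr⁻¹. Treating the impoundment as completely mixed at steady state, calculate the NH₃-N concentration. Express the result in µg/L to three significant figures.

Outflow Q = 2.77 m³/s × 3.156e+07 s/yr = 8.741e+07 m³/yr.
Steady-state CSTR mass balance: W = Q·C + k·V·C, so C = W/(Q + kV).
Q + kV = 8.741e+07 + 7.1·153000 = 8.85e+07 m³/yr.
C = 1290/8.85e+07 = 1.458e-05 kg/m³ = 0.01458 mg/L = 14.58 µg/L.

14.6 µg/L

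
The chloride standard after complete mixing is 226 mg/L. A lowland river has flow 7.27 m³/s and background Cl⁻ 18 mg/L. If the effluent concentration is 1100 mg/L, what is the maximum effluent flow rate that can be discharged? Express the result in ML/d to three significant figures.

149 ML/d

Mass balance at complete mixing: C_std·(Q_w + Q_r) = Q_w·C_e + Q_r·C_b.
Rearranging, Q_w = Q_r·(C_std − C_b)/(C_e − C_std) = 7.27·(226 − 18) / (1100 − 226) = 1.73 m³/s.
= 149.5 ML/d.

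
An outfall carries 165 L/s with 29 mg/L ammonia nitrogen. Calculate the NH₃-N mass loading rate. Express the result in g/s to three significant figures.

4.79 g/s

165 L/s = 0.165 m³/s.
Mass flux = Q·C = 0.165 m³/s × 29 g/m³ = 4.785 g/s.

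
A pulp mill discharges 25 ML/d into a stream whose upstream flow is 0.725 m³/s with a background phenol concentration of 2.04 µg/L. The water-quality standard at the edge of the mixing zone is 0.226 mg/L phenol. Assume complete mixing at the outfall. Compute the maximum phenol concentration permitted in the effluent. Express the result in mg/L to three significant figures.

0.787 mg/L

25 ML/d = 0.2894 m³/s.
2.04 µg/L = 0.00204 mg/L.
Mass balance: 0.226·1.014 = 0.2894·Cₑ + 0.725·0.00204.
Cₑ = (0.2292 − 0.001479) / 0.2894 = 0.7872 mg/L.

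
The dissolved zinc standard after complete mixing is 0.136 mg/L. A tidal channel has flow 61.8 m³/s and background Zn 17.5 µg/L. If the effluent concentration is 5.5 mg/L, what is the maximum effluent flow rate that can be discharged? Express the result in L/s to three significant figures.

1370 L/s

17.5 µg/L = 0.0175 mg/L.
Mass balance at complete mixing: C_std·(Q_w + Q_r) = Q_w·C_e + Q_r·C_b.
Rearranging, Q_w = Q_r·(C_std − C_b)/(C_e − C_std) = 61.8·(0.136 − 0.0175) / (5.5 − 0.136) = 1.365 m³/s.
= 1365 L/s.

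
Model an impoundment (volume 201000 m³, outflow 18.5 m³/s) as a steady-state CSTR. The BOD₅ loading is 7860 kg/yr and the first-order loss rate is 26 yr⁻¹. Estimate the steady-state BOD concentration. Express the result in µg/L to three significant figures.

13.3 µg/L

Outflow Q = 18.5 m³/s × 3.156e+07 s/yr = 5.838e+08 m³/yr.
Steady-state CSTR mass balance: W = Q·C + k·V·C, so C = W/(Q + kV).
Q + kV = 5.838e+08 + 26·201000 = 5.89e+08 m³/yr.
C = 7860/5.89e+08 = 1.334e-05 kg/m³ = 0.01334 mg/L = 13.34 µg/L.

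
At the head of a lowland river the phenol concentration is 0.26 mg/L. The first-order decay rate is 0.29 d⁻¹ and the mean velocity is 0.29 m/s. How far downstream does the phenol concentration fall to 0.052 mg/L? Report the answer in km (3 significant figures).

From C = C₀·e^(−kt), t = ln(C₀/C)/k = ln(0.26/0.052)/0.29 = 1.609/0.29 = 5.55 d.
Distance = v·t = 0.29 m/s × 4.795e+05 s = 1.391e+05 m = 139.1 km.

139 km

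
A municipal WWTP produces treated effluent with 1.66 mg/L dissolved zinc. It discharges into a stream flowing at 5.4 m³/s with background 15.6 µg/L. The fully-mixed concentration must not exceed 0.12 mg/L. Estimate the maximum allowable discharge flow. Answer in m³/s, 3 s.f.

15.6 µg/L = 0.0156 mg/L.
Mass balance at complete mixing: C_std·(Q_w + Q_r) = Q_w·C_e + Q_r·C_b.
Rearranging, Q_w = Q_r·(C_std − C_b)/(C_e − C_std) = 5.4·(0.12 − 0.0156) / (1.66 − 0.12) = 0.3661 m³/s.

0.366 m³/s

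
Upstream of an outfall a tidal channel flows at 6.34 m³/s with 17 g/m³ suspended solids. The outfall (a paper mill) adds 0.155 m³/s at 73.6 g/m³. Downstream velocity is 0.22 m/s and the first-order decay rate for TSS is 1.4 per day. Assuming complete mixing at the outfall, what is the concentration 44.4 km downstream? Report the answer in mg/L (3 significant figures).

0.697 mg/L

After complete mixing, C₀ = (0.155·73.6 + 6.34·17) / 6.495 = 18.35 mg/L.
Travel time t = 4.44e+04 m / 0.22 m/s = 2.018e+05 s = 2.336 d.
C = 18.35·exp(−1.4·2.336) = 18.35·0.038 = 0.6973 mg/L.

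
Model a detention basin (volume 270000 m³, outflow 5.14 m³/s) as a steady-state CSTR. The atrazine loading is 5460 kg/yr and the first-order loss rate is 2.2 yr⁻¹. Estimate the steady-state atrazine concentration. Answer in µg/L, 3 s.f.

33.5 µg/L

Outflow Q = 5.14 m³/s × 3.156e+07 s/yr = 1.622e+08 m³/yr.
Steady-state CSTR mass balance: W = Q·C + k·V·C, so C = W/(Q + kV).
Q + kV = 1.622e+08 + 2.2·270000 = 1.628e+08 m³/yr.
C = 5460/1.628e+08 = 3.354e-05 kg/m³ = 0.03354 mg/L = 33.54 µg/L.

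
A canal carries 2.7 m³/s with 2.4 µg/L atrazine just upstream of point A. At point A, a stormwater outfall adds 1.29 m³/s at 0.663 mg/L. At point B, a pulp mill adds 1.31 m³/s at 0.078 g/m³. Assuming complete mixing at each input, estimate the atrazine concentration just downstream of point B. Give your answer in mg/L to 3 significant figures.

0.182 mg/L

2.4 µg/L = 0.0024 mg/L.
After input A: C = (2.7·0.0024 + 1.29·0.663) / 3.99 = 0.216 mg/L.
After input B: C = (3.99·0.216 + 1.31·0.078) / 5.3 = 0.1819 mg/L.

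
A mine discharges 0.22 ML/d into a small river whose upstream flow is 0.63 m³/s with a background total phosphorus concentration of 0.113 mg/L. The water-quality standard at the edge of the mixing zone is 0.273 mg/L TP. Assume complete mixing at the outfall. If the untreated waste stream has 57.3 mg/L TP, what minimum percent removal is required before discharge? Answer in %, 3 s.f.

30.4 %

0.22 ML/d = 0.002546 m³/s.
Mass balance: 0.273·0.6325 = 0.002546·Cₑ + 0.63·0.113.
Cₑ = (0.1727 − 0.07119) / 0.002546 = 39.86 mg/L.
Required removal = 1 − 39.86/57.3 = 30.44 %.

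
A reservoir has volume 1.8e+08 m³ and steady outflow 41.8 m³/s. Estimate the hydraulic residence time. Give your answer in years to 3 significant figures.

0.136 yr

Q = 41.8 m³/s × 3.156e+07 s/yr = 1.319e+09 m³/yr.
Hydraulic residence time τ = V/Q = 1.8e+08/1.319e+09 = 0.1365 yr.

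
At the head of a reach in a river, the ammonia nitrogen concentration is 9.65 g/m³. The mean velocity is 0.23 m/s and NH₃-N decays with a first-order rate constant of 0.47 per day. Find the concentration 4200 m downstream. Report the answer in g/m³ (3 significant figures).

8.74 g/m³

Travel time t = 4200 m / 0.23 m/s = 4200/0.23 = 1.826e+04 s = 0.2114 d.
First-order decay: C = 9.65·exp(−0.47·0.2114) = 9.65·0.9054 = 8.737 g/m³.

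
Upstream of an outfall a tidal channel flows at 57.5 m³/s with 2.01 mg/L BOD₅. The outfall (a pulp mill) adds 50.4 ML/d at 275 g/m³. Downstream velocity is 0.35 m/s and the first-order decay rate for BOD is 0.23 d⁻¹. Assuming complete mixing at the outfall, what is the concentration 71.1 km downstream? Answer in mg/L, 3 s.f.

50.4 ML/d = 0.5833 m³/s.
After complete mixing, C₀ = (0.5833·275 + 57.5·2.01) / 58.08 = 4.752 mg/L.
Travel time t = 7.11e+04 m / 0.35 m/s = 2.031e+05 s = 2.351 d.
C = 4.752·exp(−0.23·2.351) = 4.752·0.5823 = 2.767 mg/L.

2.77 mg/L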